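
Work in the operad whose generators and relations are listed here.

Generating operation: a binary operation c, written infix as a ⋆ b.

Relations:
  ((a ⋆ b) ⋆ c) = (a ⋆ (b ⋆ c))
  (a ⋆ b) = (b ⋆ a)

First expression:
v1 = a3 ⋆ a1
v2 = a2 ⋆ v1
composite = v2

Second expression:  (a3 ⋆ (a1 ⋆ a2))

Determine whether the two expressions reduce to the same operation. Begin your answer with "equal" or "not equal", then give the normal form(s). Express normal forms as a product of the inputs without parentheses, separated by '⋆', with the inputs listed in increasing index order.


equal: each reduces to a1 ⋆ a2 ⋆ a3

In normal form, the first expression is a1 ⋆ a2 ⋆ a3
In normal form, the second expression is a1 ⋆ a2 ⋆ a3
Both agree, so they are equal.


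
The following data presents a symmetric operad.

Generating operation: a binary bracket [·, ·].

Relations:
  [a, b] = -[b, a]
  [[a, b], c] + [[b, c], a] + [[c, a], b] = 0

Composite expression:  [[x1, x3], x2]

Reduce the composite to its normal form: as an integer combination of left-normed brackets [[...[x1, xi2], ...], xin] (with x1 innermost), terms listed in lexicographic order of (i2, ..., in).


[[x1, x3], x2]

Expand each bracket as ab - ba; the x1-initial words give the coefficients.
Composite bracket: [[x1, x3], x2]
Under [a, b] = ab - ba we get 4 signed associative words (2^2 = 4).
Keep just the words that open with x1:
  x1x3x2 appears with sign +1, giving the term +[[x1, x3], x2]


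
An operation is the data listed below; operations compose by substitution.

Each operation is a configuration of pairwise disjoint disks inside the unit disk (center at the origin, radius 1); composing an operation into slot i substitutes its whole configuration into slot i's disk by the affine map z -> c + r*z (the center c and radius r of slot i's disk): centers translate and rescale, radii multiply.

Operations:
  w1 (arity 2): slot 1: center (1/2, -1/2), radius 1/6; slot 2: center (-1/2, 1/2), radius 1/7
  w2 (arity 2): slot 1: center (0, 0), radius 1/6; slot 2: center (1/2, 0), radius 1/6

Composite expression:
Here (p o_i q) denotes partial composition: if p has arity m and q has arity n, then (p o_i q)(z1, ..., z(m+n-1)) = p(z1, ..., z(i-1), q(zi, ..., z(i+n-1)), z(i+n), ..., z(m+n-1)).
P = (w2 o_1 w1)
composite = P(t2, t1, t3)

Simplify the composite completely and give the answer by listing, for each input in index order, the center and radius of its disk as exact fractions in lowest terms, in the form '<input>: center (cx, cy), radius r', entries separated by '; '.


t1: center (-1/12, 1/12), radius 1/42; t2: center (1/12, -1/12), radius 1/36; t3: center (1/2, 0), radius 1/6

Affine substitution under w2: radii multiply and t-centers shift.
tracing t2 down its 2-map path: center (1/12, -1/12), radius 1/36
tracing t1 down its 2-map path: center (-1/12, 1/12), radius 1/42
tracing t3 down its 1-map path: center (1/2, 0), radius 1/6


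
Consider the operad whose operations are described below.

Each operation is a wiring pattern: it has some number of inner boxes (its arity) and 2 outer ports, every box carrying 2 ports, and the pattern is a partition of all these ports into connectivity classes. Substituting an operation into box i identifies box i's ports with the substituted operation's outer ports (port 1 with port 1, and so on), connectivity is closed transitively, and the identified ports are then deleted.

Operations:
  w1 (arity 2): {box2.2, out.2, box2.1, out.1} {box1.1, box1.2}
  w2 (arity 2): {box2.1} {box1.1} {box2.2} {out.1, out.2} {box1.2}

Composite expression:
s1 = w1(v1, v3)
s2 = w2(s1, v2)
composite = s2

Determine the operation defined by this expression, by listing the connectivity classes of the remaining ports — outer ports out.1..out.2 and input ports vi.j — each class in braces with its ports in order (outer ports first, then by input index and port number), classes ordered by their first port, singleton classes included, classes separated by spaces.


{out.1, out.2} {v1.1, v1.2} {v2.1} {v2.2} {v3.1, v3.2}

Reachability decides: close wires over w2-identified ports.
the subtree at w1 composes to {out.1, out.2, v3.1, v3.2} {v1.1, v1.2} on (v1, v3); out.j = own outer ports
the subtree at w2 composes to {out.1, out.2} {v1.1, v1.2} {v2.1} {v2.2} {v3.1, v3.2} on (v1, v3, v2); out.j = own outer ports


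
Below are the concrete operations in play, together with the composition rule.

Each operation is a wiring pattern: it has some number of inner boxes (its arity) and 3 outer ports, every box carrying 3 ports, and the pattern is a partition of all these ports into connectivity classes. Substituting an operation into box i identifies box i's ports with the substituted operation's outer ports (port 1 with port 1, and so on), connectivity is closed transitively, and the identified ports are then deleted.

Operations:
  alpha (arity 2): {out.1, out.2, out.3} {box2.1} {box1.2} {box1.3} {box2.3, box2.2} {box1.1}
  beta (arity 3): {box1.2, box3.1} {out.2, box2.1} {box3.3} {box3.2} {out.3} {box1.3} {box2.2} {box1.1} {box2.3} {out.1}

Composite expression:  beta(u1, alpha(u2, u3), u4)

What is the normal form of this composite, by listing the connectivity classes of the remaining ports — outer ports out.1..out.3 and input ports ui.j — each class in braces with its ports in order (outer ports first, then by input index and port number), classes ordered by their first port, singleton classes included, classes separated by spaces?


Connectivity passes through glued beta-boundaries; trace each wire chain.
the subtree at alpha composes to {out.1, out.2, out.3} {u2.1} {u2.2} {u2.3} {u3.1} {u3.2, u3.3} on (u2, u3); out.j = own outer ports
the subtree at beta composes to {out.1} {out.2} {out.3} {u1.1} {u1.2, u4.1} {u1.3} {u2.1} {u2.2} {u2.3} {u3.1} {u3.2, u3.3} {u4.2} {u4.3} on (u1, u2, u3, u4); out.j = own outer ports

{out.1} {out.2} {out.3} {u1.1} {u1.2, u4.1} {u1.3} {u2.1} {u2.2} {u2.3} {u3.1} {u3.2, u3.3} {u4.2} {u4.3}


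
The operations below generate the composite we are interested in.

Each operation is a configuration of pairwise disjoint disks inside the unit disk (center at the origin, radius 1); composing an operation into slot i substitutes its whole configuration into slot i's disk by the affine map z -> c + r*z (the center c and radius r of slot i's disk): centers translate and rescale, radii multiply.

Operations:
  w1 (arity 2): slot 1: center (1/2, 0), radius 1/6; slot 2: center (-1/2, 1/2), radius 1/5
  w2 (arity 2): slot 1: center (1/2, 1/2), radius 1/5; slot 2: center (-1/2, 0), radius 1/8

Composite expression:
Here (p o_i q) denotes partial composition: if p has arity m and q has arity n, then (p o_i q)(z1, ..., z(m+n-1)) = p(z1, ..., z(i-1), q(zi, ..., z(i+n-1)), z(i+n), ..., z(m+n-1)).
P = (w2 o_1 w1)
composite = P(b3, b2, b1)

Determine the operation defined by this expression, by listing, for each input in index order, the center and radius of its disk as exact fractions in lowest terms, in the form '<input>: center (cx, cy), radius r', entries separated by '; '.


Affine substitution under w2: radii multiply and b-centers shift.
b3: after 2 affine steps, its disk has center (3/5, 1/2), radius 1/30
b2: after 2 affine steps, its disk has center (2/5, 3/5), radius 1/25
b1: after 1 affine step, its disk has center (-1/2, 0), radius 1/8

b1: center (-1/2, 0), radius 1/8; b2: center (2/5, 3/5), radius 1/25; b3: center (3/5, 1/2), radius 1/30


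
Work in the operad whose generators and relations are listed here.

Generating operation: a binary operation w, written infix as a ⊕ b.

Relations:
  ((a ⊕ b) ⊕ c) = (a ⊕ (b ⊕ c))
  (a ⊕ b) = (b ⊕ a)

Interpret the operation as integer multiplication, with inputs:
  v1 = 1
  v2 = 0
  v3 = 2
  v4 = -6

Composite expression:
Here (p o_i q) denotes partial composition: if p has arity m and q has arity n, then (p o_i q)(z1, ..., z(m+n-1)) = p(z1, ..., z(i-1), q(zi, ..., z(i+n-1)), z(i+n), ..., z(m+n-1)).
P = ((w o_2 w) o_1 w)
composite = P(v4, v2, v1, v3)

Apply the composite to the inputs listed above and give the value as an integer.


(v4 ⊕ v2) = 0
(v1 ⊕ v3) = 2
((v4 ⊕ v2) ⊕ (v1 ⊕ v3)) = 0

0


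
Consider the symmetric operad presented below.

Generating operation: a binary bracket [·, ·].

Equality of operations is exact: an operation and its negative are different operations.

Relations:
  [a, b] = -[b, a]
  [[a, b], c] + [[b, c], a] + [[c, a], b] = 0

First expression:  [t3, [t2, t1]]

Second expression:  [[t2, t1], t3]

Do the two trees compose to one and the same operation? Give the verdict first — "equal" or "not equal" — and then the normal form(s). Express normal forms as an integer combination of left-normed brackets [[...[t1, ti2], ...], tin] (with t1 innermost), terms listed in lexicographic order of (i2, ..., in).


not equal: they reduce to [[t1, t2], t3] and -[[t1, t2], t3]

Normal form of the first expression: [[t1, t2], t3]
Normal form of the second expression: -[[t1, t2], t3]
Different reductions; not equal.


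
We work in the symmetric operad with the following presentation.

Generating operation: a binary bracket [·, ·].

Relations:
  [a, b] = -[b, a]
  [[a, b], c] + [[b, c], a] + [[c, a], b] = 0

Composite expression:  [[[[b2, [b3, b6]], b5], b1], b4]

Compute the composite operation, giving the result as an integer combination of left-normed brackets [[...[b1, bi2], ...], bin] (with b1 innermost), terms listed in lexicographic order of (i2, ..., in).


Antisymmetry and Jacobi reduce to b1-anchored left-normed brackets.
Composite bracket: [[[[b2, [b3, b6]], b5], b1], b4]
Full expansion: 32 signed words from ab - ba (2^5 = 32).
Words beginning with b1 determine it all:
  sign of b1b2b3b6b5b4 is -1, so it contributes -[[[[[b1, b2], b3], b6], b5], b4]
  sign of b1b2b6b3b5b4 is +1, so it contributes +[[[[[b1, b2], b6], b3], b5], b4]
  sign of b1b3b6b2b5b4 is +1, so it contributes +[[[[[b1, b3], b6], b2], b5], b4]
  sign of b1b5b2b3b6b4 is +1, so it contributes +[[[[[b1, b5], b2], b3], b6], b4]
  sign of b1b5b2b6b3b4 is -1, so it contributes -[[[[[b1, b5], b2], b6], b3], b4]
  sign of b1b5b3b6b2b4 is -1, so it contributes -[[[[[b1, b5], b3], b6], b2], b4]
  sign of b1b5b6b3b2b4 is +1, so it contributes +[[[[[b1, b5], b6], b3], b2], b4]
  sign of b1b6b3b2b5b4 is -1, so it contributes -[[[[[b1, b6], b3], b2], b5], b4]

-[[[[[b1, b2], b3], b6], b5], b4] + [[[[[b1, b2], b6], b3], b5], b4] + [[[[[b1, b3], b6], b2], b5], b4] + [[[[[b1, b5], b2], b3], b6], b4] - [[[[[b1, b5], b2], b6], b3], b4] - [[[[[b1, b5], b3], b6], b2], b4] + [[[[[b1, b5], b6], b3], b2], b4] - [[[[[b1, b6], b3], b2], b5], b4]


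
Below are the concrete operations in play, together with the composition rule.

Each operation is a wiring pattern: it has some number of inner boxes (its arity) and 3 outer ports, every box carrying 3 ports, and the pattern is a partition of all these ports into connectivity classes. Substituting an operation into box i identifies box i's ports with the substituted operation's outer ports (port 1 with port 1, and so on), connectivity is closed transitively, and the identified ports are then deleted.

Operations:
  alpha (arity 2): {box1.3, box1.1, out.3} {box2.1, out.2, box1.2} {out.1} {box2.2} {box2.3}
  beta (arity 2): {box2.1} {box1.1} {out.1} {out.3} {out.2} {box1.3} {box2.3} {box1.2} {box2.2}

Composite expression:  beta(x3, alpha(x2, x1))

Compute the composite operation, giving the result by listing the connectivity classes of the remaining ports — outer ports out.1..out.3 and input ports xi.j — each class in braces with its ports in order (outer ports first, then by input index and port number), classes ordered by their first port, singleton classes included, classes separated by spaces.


{out.1} {out.2} {out.3} {x1.1, x2.2} {x1.2} {x1.3} {x2.1, x2.3} {x3.1} {x3.2} {x3.3}

Two ports join when wires chain via beta-identified ports.
through alpha, on inputs (x2, x1): {out.1} {out.2, x1.1, x2.2} {out.3, x2.1, x2.3} {x1.2} {x1.3} (out.j = stage outer ports)
through beta, on inputs (x3, x2, x1): {out.1} {out.2} {out.3} {x1.1, x2.2} {x1.2} {x1.3} {x2.1, x2.3} {x3.1} {x3.2} {x3.3} (out.j = stage outer ports)


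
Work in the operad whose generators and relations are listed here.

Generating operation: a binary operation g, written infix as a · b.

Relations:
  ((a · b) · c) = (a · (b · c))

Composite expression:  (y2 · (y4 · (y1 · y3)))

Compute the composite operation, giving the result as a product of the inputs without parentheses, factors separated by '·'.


Key point: g is associative — brackets drop, the y-order remains.
(y1 · y3) unparenthesizes to y1 · y3
(y4 · (y1 · y3)) unparenthesizes to y4 · y1 · y3
(y2 · (y4 · (y1 · y3))) unparenthesizes to y2 · y4 · y1 · y3

y2 · y4 · y1 · y3


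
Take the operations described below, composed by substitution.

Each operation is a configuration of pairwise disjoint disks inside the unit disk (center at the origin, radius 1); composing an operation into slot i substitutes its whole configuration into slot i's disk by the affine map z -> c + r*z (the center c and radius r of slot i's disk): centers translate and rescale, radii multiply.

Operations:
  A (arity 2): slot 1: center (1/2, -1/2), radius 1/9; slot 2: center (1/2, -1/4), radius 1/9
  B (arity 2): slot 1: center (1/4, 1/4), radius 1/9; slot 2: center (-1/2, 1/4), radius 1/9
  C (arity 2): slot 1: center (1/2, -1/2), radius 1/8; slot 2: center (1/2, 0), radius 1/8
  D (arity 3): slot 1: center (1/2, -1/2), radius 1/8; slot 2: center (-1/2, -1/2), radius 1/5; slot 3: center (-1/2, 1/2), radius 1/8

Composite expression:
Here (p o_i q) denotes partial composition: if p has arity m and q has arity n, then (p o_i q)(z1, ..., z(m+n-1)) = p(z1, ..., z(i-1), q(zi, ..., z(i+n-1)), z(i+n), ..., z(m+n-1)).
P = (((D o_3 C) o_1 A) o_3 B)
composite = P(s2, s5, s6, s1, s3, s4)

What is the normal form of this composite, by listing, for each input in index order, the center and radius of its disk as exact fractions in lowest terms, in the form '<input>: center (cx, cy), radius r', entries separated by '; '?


s1: center (-3/5, -9/20), radius 1/45; s2: center (9/16, -9/16), radius 1/72; s3: center (-7/16, 7/16), radius 1/64; s4: center (-7/16, 1/2), radius 1/64; s5: center (9/16, -17/32), radius 1/72; s6: center (-9/20, -9/20), radius 1/45

Nesting under D composes maps z -> c + r*z down each s-path.
input s2: composing its 2 substitution steps yields center (9/16, -9/16), radius 1/72
input s5: composing its 2 substitution steps yields center (9/16, -17/32), radius 1/72
input s6: composing its 2 substitution steps yields center (-9/20, -9/20), radius 1/45
input s1: composing its 2 substitution steps yields center (-3/5, -9/20), radius 1/45
input s3: composing its 2 substitution steps yields center (-7/16, 7/16), radius 1/64
input s4: composing its 2 substitution steps yields center (-7/16, 1/2), radius 1/64


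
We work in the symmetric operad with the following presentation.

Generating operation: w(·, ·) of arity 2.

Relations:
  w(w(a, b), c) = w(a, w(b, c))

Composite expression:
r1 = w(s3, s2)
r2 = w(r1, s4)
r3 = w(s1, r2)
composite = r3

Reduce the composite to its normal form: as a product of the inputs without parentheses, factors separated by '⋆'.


Under associativity of w, the answer is the s's in reading order.
w(s3, s2) reduces to s3 ⋆ s2
w(w(s3, s2), s4) reduces to s3 ⋆ s2 ⋆ s4
w(s1, w(w(s3, s2), s4)) reduces to s1 ⋆ s3 ⋆ s2 ⋆ s4

s1 ⋆ s3 ⋆ s2 ⋆ s4


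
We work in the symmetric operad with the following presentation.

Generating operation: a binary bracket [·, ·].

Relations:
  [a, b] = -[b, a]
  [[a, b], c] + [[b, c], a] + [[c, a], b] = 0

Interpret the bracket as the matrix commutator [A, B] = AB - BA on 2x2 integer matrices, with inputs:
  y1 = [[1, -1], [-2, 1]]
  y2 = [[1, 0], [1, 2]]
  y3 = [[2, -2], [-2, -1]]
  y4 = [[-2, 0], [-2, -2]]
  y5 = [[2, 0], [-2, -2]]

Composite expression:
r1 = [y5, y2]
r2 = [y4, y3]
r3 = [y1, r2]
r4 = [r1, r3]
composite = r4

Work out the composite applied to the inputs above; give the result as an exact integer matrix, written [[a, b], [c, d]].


[[-16, 0], [-24, 16]]

[y5, y2] = [[0, 0], [-2, 0]]
[y4, y3] = [[-4, 0], [-6, 4]]
[y1, [y4, y3]] = [[6, -8], [16, -6]]
[[y5, y2], [y1, [y4, y3]]] = [[-16, 0], [-24, 16]]


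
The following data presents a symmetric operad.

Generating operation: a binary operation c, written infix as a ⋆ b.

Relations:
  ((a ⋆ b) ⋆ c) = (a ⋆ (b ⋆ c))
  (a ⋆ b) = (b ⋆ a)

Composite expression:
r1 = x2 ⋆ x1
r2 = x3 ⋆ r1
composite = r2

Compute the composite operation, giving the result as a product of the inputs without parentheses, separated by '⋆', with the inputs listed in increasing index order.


x1 ⋆ x2 ⋆ x3

Both nesting and order wash out for c; what remains is which x's occur.
(x2 ⋆ x1) collapses to x2 ⋆ x1
(x3 ⋆ (x2 ⋆ x1)) collapses to x3 ⋆ x2 ⋆ x1
commutativity sorts the factors: x1 ⋆ x2 ⋆ x3


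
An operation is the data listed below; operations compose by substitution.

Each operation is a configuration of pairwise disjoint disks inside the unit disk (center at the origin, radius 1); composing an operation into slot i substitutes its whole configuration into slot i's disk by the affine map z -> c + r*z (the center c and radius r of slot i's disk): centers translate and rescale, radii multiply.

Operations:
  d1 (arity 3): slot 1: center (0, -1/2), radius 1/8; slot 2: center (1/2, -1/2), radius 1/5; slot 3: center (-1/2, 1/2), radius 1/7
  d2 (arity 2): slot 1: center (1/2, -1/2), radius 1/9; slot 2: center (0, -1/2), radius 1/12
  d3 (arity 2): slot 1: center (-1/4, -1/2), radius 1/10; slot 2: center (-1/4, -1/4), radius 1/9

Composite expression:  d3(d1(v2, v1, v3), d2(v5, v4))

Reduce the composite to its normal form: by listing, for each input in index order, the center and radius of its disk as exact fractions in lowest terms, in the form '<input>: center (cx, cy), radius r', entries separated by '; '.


v1: center (-1/5, -11/20), radius 1/50; v2: center (-1/4, -11/20), radius 1/80; v3: center (-3/10, -9/20), radius 1/70; v4: center (-1/4, -11/36), radius 1/108; v5: center (-7/36, -11/36), radius 1/81


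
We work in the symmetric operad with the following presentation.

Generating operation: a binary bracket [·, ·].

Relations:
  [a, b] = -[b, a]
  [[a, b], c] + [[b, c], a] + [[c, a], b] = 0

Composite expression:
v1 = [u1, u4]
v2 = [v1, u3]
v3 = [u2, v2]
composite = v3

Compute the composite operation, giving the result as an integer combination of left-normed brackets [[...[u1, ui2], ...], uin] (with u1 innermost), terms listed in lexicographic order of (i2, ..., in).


-[[[u1, u4], u3], u2]


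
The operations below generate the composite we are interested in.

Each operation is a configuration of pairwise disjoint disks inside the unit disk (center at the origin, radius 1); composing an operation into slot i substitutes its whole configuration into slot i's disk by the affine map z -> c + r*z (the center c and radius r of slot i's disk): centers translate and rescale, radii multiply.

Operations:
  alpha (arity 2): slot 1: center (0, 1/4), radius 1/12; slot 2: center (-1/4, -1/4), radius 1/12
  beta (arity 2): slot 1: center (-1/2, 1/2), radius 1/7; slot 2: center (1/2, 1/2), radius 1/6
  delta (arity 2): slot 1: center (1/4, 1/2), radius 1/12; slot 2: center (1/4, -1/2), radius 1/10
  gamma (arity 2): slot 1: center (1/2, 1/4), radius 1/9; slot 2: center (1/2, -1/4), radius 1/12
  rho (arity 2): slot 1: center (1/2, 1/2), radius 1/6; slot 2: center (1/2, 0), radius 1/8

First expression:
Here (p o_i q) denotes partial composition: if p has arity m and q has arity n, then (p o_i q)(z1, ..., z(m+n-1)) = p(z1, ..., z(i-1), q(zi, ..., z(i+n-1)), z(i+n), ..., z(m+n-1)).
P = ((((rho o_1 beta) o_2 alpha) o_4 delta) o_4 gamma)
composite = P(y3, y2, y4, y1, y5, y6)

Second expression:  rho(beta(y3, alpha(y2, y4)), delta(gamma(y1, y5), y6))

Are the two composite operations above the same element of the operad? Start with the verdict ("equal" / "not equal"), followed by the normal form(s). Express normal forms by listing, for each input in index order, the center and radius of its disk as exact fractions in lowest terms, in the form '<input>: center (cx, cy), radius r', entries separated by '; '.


equal; the common form is y1: center (103/192, 25/384), radius 1/864; y2: center (7/12, 85/144), radius 1/432; y3: center (5/12, 7/12), radius 1/42; y4: center (83/144, 83/144), radius 1/432; y5: center (103/192, 23/384), radius 1/1152; y6: center (17/32, -1/16), radius 1/80

The first expression reduces to y1: center (103/192, 25/384), radius 1/864; y2: center (7/12, 85/144), radius 1/432; y3: center (5/12, 7/12), radius 1/42; y4: center (83/144, 83/144), radius 1/432; y5: center (103/192, 23/384), radius 1/1152; y6: center (17/32, -1/16), radius 1/80
The second expression reduces to y1: center (103/192, 25/384), radius 1/864; y2: center (7/12, 85/144), radius 1/432; y3: center (5/12, 7/12), radius 1/42; y4: center (83/144, 83/144), radius 1/432; y5: center (103/192, 23/384), radius 1/1152; y6: center (17/32, -1/16), radius 1/80
Both agree, so they are equal.


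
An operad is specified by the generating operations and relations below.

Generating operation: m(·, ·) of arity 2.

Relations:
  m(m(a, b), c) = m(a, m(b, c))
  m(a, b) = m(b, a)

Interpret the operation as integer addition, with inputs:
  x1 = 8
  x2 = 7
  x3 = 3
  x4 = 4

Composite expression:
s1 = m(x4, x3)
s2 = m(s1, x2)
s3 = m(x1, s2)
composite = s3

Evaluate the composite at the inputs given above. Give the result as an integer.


22

m(x4, x3) = 7
m(m(x4, x3), x2) = 14
m(x1, m(m(x4, x3), x2)) = 22


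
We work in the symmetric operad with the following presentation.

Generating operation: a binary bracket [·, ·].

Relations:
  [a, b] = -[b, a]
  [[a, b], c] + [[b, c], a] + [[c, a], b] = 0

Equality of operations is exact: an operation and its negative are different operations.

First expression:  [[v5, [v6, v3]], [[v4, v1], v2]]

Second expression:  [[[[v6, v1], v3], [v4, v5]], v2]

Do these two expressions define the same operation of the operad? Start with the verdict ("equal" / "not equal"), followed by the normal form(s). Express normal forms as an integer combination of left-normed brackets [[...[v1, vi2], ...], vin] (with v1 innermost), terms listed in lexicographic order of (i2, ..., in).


The first expression, normalized: [[[[[v1, v4], v2], v3], v6], v5] - [[[[[v1, v4], v2], v5], v3], v6] + [[[[[v1, v4], v2], v5], v6], v3] - [[[[[v1, v4], v2], v6], v3], v5]
The second expression, normalized: -[[[[[v1, v6], v3], v4], v5], v2] + [[[[[v1, v6], v3], v5], v4], v2]
The normal forms differ: not equal.

not equal — first [[[[[v1, v4], v2], v3], v6], v5] - [[[[[v1, v4], v2], v5], v3], v6] + [[[[[v1, v4], v2], v5], v6], v3] - [[[[[v1, v4], v2], v6], v3], v5], second -[[[[[v1, v6], v3], v4], v5], v2] + [[[[[v1, v6], v3], v5], v4], v2]


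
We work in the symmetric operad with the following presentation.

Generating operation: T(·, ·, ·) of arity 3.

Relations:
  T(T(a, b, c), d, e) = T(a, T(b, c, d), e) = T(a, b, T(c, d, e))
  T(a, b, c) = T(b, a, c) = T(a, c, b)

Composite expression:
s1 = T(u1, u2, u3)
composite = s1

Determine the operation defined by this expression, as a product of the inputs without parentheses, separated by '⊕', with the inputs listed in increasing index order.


u1 ⊕ u2 ⊕ u3

Both nesting and order wash out for T; what remains is which u's occur.
T(u1, u2, u3) flattens to u1 ⊕ u2 ⊕ u3
putting the inputs in ascending order: u1 ⊕ u2 ⊕ u3


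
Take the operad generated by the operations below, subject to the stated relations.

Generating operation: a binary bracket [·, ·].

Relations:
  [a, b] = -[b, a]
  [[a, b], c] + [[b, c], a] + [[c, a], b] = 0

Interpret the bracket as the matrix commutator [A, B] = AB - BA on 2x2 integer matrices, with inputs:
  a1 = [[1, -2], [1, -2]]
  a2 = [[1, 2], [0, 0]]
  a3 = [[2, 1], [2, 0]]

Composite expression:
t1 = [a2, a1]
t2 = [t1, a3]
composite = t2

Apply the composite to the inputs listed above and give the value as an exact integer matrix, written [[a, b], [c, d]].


[[-15, 20], [-10, 15]]

[a2, a1] = [[2, -8], [-1, -2]]
[[a2, a1], a3] = [[-15, 20], [-10, 15]]


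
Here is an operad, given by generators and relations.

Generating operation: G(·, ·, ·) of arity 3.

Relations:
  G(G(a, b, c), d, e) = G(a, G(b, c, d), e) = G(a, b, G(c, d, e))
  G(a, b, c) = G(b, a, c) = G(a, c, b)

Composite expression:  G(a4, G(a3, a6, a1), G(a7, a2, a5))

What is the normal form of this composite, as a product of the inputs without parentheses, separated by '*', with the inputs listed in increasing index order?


a1 * a2 * a3 * a4 * a5 * a6 * a7

Shape and order are irrelevant to G; the a-input set decides.
G(a3, a6, a1) spells out as a3 * a6 * a1
G(a7, a2, a5) spells out as a7 * a2 * a5
G(a4, G(a3, a6, a1), G(a7, a2, a5)) spells out as a4 * a3 * a6 * a1 * a7 * a2 * a5
the factors in increasing index order: a1 * a2 * a3 * a4 * a5 * a6 * a7


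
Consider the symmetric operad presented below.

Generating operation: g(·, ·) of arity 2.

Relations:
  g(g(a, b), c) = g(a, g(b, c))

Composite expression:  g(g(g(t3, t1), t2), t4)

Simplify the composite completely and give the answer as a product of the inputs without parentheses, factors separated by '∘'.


t3 ∘ t1 ∘ t2 ∘ t4

Under associativity of g, the answer is the t's in reading order.
g(t3, t1) flattens to t3 ∘ t1
g(g(t3, t1), t2) flattens to t3 ∘ t1 ∘ t2
g(g(g(t3, t1), t2), t4) flattens to t3 ∘ t1 ∘ t2 ∘ t4


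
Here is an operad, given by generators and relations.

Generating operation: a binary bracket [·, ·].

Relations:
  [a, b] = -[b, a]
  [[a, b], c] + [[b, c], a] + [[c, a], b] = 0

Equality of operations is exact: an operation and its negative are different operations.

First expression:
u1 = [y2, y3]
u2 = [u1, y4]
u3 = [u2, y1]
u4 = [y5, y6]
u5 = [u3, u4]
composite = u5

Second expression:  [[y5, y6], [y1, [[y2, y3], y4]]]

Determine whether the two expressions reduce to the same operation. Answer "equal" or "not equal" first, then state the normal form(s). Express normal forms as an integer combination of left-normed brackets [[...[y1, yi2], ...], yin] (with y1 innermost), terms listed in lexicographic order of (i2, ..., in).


equal; the common form is -[[[[[y1, y2], y3], y4], y5], y6] + [[[[[y1, y2], y3], y4], y6], y5] + [[[[[y1, y3], y2], y4], y5], y6] - [[[[[y1, y3], y2], y4], y6], y5] + [[[[[y1, y4], y2], y3], y5], y6] - [[[[[y1, y4], y2], y3], y6], y5] - [[[[[y1, y4], y3], y2], y5], y6] + [[[[[y1, y4], y3], y2], y6], y5]

The first composite normalizes to -[[[[[y1, y2], y3], y4], y5], y6] + [[[[[y1, y2], y3], y4], y6], y5] + [[[[[y1, y3], y2], y4], y5], y6] - [[[[[y1, y3], y2], y4], y6], y5] + [[[[[y1, y4], y2], y3], y5], y6] - [[[[[y1, y4], y2], y3], y6], y5] - [[[[[y1, y4], y3], y2], y5], y6] + [[[[[y1, y4], y3], y2], y6], y5]
The second composite normalizes to -[[[[[y1, y2], y3], y4], y5], y6] + [[[[[y1, y2], y3], y4], y6], y5] + [[[[[y1, y3], y2], y4], y5], y6] - [[[[[y1, y3], y2], y4], y6], y5] + [[[[[y1, y4], y2], y3], y5], y6] - [[[[[y1, y4], y2], y3], y6], y5] - [[[[[y1, y4], y3], y2], y5], y6] + [[[[[y1, y4], y3], y2], y6], y5]
Identical normal forms: equal.


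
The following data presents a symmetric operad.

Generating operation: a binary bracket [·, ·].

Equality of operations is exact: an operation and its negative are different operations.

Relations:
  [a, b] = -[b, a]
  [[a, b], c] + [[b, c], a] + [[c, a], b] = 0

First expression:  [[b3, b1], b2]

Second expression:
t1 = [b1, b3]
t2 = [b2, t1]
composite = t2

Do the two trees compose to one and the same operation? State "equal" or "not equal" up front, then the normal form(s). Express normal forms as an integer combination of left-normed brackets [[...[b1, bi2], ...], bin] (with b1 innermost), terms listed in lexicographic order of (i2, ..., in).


equal; the common form is -[[b1, b3], b2]

The first expression, normalized: -[[b1, b3], b2]
The second expression, normalized: -[[b1, b3], b2]
Both agree, so they are equal.


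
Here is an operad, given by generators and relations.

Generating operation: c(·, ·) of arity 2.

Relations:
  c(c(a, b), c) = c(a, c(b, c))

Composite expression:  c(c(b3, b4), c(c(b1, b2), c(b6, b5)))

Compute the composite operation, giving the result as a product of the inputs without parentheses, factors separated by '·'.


Associativity of c dissolves the nesting; only the b-input order survives.
c(b3, b4) collapses to b3 · b4
c(b1, b2) collapses to b1 · b2
c(b6, b5) collapses to b6 · b5
c(c(b1, b2), c(b6, b5)) collapses to b1 · b2 · b6 · b5
c(c(b3, b4), c(c(b1, b2), c(b6, b5))) collapses to b3 · b4 · b1 · b2 · b6 · b5

b3 · b4 · b1 · b2 · b6 · b5


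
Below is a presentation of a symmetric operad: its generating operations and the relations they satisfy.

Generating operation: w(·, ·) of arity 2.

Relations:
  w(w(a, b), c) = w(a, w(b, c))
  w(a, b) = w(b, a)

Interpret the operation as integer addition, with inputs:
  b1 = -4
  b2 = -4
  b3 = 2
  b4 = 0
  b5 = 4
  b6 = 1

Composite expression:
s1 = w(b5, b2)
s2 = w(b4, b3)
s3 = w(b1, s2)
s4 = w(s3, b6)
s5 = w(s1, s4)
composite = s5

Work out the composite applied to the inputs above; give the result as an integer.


-1


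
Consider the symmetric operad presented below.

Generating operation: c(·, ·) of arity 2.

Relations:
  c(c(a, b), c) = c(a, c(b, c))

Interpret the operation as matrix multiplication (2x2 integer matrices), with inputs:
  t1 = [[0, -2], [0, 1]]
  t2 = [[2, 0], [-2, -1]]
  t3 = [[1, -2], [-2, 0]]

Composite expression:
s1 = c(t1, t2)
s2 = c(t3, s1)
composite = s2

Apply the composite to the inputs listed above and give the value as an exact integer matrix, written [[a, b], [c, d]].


[[8, 4], [-8, -4]]

c(t1, t2) = [[4, 2], [-2, -1]]
c(t3, c(t1, t2)) = [[8, 4], [-8, -4]]


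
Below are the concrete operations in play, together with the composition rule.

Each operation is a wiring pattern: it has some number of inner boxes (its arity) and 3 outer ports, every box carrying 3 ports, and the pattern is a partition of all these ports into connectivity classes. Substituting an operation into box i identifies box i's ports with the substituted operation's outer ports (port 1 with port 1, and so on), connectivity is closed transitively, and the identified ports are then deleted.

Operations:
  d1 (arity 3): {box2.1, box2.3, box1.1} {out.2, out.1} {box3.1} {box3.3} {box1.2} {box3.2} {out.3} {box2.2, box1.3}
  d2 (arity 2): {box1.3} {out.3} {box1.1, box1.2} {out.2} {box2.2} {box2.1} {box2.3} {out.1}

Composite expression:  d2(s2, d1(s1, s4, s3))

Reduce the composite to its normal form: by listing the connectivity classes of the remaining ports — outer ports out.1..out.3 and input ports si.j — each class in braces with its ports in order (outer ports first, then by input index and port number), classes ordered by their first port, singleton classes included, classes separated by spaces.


{out.1} {out.2} {out.3} {s1.1, s4.1, s4.3} {s1.2} {s1.3, s4.2} {s2.1, s2.2} {s2.3} {s3.1} {s3.2} {s3.3}


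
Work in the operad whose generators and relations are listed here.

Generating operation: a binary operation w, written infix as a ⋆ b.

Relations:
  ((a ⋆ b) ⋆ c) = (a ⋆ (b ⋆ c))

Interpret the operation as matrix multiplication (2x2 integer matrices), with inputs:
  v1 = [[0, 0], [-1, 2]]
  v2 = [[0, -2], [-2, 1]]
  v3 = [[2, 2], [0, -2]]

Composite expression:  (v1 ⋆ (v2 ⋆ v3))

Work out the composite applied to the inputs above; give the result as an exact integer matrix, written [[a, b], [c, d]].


(v2 ⋆ v3) = [[0, 4], [-4, -6]]
(v1 ⋆ (v2 ⋆ v3)) = [[0, 0], [-8, -16]]

[[0, 0], [-8, -16]]


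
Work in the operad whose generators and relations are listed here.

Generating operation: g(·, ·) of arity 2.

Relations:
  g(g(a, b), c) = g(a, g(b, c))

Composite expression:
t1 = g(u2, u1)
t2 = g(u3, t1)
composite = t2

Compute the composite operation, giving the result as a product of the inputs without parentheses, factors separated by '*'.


u3 * u2 * u1


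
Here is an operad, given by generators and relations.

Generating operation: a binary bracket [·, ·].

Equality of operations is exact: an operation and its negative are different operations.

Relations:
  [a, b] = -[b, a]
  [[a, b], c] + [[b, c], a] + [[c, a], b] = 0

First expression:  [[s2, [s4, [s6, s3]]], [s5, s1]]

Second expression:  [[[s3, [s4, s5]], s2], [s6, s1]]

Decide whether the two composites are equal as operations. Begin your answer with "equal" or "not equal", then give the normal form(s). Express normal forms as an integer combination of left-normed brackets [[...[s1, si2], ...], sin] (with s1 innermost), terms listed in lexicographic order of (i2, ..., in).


In normal form, the first expression is [[[[[s1, s5], s2], s3], s6], s4] - [[[[[s1, s5], s2], s4], s3], s6] + [[[[[s1, s5], s2], s4], s6], s3] - [[[[[s1, s5], s2], s6], s3], s4] - [[[[[s1, s5], s3], s6], s4], s2] + [[[[[s1, s5], s4], s3], s6], s2] - [[[[[s1, s5], s4], s6], s3], s2] + [[[[[s1, s5], s6], s3], s4], s2]
In normal form, the second expression is -[[[[[s1, s6], s2], s3], s4], s5] + [[[[[s1, s6], s2], s3], s5], s4] + [[[[[s1, s6], s2], s4], s5], s3] - [[[[[s1, s6], s2], s5], s4], s3] + [[[[[s1, s6], s3], s4], s5], s2] - [[[[[s1, s6], s3], s5], s4], s2] - [[[[[s1, s6], s4], s5], s3], s2] + [[[[[s1, s6], s5], s4], s3], s2]
Distinct normal forms: not equal.

not equal — first [[[[[s1, s5], s2], s3], s6], s4] - [[[[[s1, s5], s2], s4], s3], s6] + [[[[[s1, s5], s2], s4], s6], s3] - [[[[[s1, s5], s2], s6], s3], s4] - [[[[[s1, s5], s3], s6], s4], s2] + [[[[[s1, s5], s4], s3], s6], s2] - [[[[[s1, s5], s4], s6], s3], s2] + [[[[[s1, s5], s6], s3], s4], s2], second -[[[[[s1, s6], s2], s3], s4], s5] + [[[[[s1, s6], s2], s3], s5], s4] + [[[[[s1, s6], s2], s4], s5], s3] - [[[[[s1, s6], s2], s5], s4], s3] + [[[[[s1, s6], s3], s4], s5], s2] - [[[[[s1, s6], s3], s5], s4], s2] - [[[[[s1, s6], s4], s5], s3], s2] + [[[[[s1, s6], s5], s4], s3], s2]


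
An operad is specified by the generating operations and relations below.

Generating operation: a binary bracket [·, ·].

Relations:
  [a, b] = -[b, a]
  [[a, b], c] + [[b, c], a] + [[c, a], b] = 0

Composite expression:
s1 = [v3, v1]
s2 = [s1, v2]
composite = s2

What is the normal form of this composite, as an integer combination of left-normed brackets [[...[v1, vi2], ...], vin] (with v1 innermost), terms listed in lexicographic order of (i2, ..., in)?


Skip Jacobi rewriting: expand, keep v1-initial words, read off terms.
Composite bracket: [[v3, v1], v2]
Each bracket splits as ab - ba, giving 4 signed words (2^2 = 4).
Words beginning with v1 determine it all:
  sign of v1v3v2 is -1, so it contributes -[[v1, v3], v2]

-[[v1, v3], v2]


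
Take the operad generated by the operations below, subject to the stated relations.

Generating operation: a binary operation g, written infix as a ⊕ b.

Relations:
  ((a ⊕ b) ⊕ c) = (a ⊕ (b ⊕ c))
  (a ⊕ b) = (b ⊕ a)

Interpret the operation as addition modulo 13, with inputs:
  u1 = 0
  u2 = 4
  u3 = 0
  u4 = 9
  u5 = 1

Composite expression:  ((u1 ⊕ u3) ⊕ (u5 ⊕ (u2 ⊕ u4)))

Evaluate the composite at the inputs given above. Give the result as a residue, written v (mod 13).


1 (mod 13)

(u1 ⊕ u3) = 0
(u2 ⊕ u4) = 0
(u5 ⊕ (u2 ⊕ u4)) = 1
((u1 ⊕ u3) ⊕ (u5 ⊕ (u2 ⊕ u4))) = 1


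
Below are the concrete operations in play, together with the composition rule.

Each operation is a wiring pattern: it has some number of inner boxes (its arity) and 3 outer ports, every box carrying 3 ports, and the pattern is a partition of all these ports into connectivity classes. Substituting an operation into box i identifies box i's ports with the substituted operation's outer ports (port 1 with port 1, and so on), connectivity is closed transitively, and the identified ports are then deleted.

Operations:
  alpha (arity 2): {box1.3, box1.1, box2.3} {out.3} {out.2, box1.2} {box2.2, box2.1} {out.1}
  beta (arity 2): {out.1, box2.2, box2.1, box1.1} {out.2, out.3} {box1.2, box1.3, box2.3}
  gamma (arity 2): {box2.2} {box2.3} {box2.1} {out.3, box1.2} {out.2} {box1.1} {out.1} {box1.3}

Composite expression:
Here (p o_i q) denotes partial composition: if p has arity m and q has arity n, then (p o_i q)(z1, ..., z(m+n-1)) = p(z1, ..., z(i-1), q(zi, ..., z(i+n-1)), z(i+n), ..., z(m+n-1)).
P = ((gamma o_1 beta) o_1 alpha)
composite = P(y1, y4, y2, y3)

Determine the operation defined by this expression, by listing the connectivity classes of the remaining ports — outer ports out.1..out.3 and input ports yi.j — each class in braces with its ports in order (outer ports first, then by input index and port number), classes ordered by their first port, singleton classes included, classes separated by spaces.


{out.1} {out.2} {out.3} {y1.1, y1.3, y4.3} {y1.2, y2.3} {y2.1, y2.2} {y3.1} {y3.2} {y3.3} {y4.1, y4.2}

After gluing at gamma, chains via deleted ports link the y-ports.
stage alpha: inputs (y1, y4), connectivity {out.1} {out.2, y1.2} {out.3} {y1.1, y1.3, y4.3} {y4.1, y4.2}, out.j its boundary
stage beta: inputs (y1, y4, y2), connectivity {out.1, y2.1, y2.2} {out.2, out.3} {y1.1, y1.3, y4.3} {y1.2, y2.3} {y4.1, y4.2}, out.j its boundary
stage gamma: inputs (y1, y4, y2, y3), connectivity {out.1} {out.2} {out.3} {y1.1, y1.3, y4.3} {y1.2, y2.3} {y2.1, y2.2} {y3.1} {y3.2} {y3.3} {y4.1, y4.2}, out.j its boundary


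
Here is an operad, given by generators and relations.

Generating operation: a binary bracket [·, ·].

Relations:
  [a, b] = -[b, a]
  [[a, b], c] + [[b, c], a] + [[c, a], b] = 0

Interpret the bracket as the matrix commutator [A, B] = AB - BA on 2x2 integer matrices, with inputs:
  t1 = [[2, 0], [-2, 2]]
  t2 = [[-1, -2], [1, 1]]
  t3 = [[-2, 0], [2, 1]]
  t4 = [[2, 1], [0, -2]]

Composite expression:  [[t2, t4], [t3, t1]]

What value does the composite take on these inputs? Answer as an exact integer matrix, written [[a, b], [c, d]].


[t2, t4] = [[-1, 6], [4, 1]]
[t3, t1] = [[0, 0], [-6, 0]]
[[t2, t4], [t3, t1]] = [[-36, 0], [-12, 36]]

[[-36, 0], [-12, 36]]


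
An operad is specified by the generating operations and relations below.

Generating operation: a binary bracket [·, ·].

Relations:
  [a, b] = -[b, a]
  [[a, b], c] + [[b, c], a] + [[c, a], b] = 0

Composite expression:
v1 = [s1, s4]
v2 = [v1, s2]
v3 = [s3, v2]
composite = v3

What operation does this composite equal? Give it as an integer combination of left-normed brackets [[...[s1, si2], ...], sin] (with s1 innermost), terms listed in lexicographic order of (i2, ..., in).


-[[[s1, s4], s2], s3]

In the tensor algebra, words opening s1 carry the s1-anchored form.
Composite bracket: [s3, [[s1, s4], s2]]
Under [a, b] = ab - ba we get 8 signed associative words (2^3 = 8).
Words beginning with s1 determine it all:
  s1s4s2s3 appears with sign -1, giving the term -[[[s1, s4], s2], s3]


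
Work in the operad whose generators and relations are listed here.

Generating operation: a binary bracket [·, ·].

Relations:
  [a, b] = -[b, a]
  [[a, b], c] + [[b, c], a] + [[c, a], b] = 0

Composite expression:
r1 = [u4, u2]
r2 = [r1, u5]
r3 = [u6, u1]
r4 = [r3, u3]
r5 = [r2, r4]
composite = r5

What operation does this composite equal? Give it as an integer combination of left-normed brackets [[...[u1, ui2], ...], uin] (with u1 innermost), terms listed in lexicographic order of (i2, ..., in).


-[[[[[u1, u6], u3], u2], u4], u5] + [[[[[u1, u6], u3], u4], u2], u5] + [[[[[u1, u6], u3], u5], u2], u4] - [[[[[u1, u6], u3], u5], u4], u2]

Skip Jacobi rewriting: expand, keep u1-initial words, read off terms.
Composite bracket: [[[u4, u2], u5], [[u6, u1], u3]]
Applying ab - ba throughout gives 32 signed words (2^5 = 32).
Collect the words opening with u1:
  from u1u6u3u2u4u5, sign -1: term -[[[[[u1, u6], u3], u2], u4], u5]
  from u1u6u3u4u2u5, sign +1: term +[[[[[u1, u6], u3], u4], u2], u5]
  from u1u6u3u5u2u4, sign +1: term +[[[[[u1, u6], u3], u5], u2], u4]
  from u1u6u3u5u4u2, sign -1: term -[[[[[u1, u6], u3], u5], u4], u2]


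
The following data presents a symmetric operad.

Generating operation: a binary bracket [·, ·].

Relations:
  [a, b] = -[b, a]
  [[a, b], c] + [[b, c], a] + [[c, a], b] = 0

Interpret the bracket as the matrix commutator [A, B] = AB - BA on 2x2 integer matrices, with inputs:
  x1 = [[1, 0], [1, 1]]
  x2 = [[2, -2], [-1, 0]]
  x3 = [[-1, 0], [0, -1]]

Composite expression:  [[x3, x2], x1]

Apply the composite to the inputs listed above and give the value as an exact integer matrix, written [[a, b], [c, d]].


[[0, 0], [0, 0]]
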